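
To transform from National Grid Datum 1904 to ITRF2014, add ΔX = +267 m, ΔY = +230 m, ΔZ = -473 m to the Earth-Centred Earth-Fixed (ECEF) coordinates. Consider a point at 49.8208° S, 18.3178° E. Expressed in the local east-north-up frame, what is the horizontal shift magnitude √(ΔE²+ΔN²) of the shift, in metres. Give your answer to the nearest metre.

146 m

The local east axis at (φ, λ) is (−sin λ, cos λ, 0), so ΔE = −sin(18.3178°)·267 + cos(18.3178°)·230 = 134.43 m.
The local north axis is (−sin φ cos λ, −sin φ sin λ, cos φ), giving ΔN = 193.659 + 55.229 − 305.170 = -56.28 m.
Horizontal magnitude = √(ΔE² + ΔN²) = √(134.43² + (-56.28)²) = 145.74 m.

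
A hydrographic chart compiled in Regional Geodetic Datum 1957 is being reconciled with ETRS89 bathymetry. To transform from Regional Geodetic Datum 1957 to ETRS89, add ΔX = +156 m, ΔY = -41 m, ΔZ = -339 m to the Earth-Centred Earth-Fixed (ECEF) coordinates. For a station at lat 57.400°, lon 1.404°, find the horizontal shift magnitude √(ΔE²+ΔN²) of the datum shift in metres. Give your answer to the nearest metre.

316 m

The local east axis at (φ, λ) is (−sin λ, cos λ, 0), so ΔE = −sin(1.404°)·156 + cos(1.404°)·(-41) = -44.81 m.
The local north axis is (−sin φ cos λ, −sin φ sin λ, cos φ), giving ΔN = -131.383 + 0.846 − 182.643 = -313.18 m.
Horizontal magnitude = √(ΔE² + ΔN²) = √((-44.81)² + (-313.18)²) = 316.37 m.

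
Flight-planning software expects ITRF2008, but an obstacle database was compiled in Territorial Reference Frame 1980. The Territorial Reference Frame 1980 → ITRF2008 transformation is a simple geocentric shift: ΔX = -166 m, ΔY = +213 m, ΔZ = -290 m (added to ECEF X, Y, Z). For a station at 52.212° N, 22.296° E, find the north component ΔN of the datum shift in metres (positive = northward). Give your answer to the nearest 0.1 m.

ΔN = -120.2 m

The local north axis is (−sin φ cos λ, −sin φ sin λ, cos φ), giving ΔN = 121.379 − 63.863 − 177.695 = -120.18 m.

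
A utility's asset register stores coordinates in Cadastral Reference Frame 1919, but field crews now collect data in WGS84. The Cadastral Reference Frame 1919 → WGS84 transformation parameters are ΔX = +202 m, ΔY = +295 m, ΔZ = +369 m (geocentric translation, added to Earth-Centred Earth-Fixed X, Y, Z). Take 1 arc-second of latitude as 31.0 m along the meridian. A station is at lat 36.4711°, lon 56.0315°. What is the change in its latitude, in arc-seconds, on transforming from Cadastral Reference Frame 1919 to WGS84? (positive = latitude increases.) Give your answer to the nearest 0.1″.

Δφ = 2.7″

sin φ = 0.594417, cos φ = 0.804157, sin λ = 0.829345, cos λ = 0.558737.
North component: ΔN = −sin φ cos λ·ΔX − sin φ sin λ·ΔY + cos φ·ΔZ = −(0.594417)(0.558737)(202) − (0.594417)(0.829345)(295) + (0.804157)(369) = 84.22 m.
1° of latitude spans 3600 × 31.00 = 111600 m, so Δφ = 84.22 / 111600 × 3600 = 2.717″.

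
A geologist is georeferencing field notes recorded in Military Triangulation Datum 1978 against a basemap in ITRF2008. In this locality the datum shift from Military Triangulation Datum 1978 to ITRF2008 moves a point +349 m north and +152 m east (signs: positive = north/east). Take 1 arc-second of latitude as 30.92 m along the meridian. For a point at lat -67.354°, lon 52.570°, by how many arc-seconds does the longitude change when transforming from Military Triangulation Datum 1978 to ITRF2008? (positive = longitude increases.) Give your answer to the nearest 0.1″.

Δλ = 12.8″

At latitude -67.354°, cos φ = 0.385036.
1″ of longitude at this latitude = 30.92 × cos φ = 11.9053 m, so Δλ = 152.0 / 11.9053 = 12.767″.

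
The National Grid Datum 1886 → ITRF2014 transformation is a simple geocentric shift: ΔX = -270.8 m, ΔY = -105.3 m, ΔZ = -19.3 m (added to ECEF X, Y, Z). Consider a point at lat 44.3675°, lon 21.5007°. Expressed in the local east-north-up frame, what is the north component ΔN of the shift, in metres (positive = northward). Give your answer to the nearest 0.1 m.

ΔN = 189.4 m

At φ = 44.3675°, λ = 21.5007°: sin φ = 0.699258, cos φ = 0.714869, sin λ = 0.366513, cos λ = 0.930413.
ΔN = −sin φ cos λ·ΔX − sin φ sin λ·ΔY + cos φ·ΔZ = −(0.699258)(0.930413)(-270.8) − (0.699258)(0.366513)(-105.3) + (0.714869)(-19.3) = 189.37 m.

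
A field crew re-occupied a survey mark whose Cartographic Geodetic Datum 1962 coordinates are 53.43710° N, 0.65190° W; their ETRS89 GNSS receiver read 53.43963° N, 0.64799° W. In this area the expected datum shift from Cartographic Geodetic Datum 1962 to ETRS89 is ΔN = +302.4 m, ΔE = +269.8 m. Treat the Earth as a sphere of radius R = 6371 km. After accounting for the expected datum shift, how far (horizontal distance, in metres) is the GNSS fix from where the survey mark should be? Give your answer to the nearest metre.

24 m

Observed coordinate differences: Δφ = +0.00253°, Δλ = +0.00391°.
Converting to metres (1° lat = 111195 m, cos φ = 0.595705): observed ΔN = 281.3 m, observed ΔE = 259.0 m.
Subtracting the expected shift leaves a residual of 281.3 − (302.4) = -21.1 m north and 259.0 − (269.8) = -10.8 m east.
Residual distance = √((-21.1)² + (-10.8)²) = 23.7 m.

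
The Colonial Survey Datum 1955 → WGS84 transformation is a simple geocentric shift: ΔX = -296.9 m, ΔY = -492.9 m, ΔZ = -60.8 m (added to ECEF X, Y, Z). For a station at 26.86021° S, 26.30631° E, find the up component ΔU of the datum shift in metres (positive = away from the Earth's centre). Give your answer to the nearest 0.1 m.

At φ = -26.86021°, λ = 26.30631°: sin φ = -0.451815, cos φ = 0.892112, sin λ = 0.443170, cos λ = 0.896438.
ΔU = cos φ cos λ·ΔX + cos φ sin λ·ΔY + sin φ·ΔZ = (0.892112)(0.896438)(-296.9) + (0.892112)(0.443170)(-492.9) + (-0.451815)(-60.8) = -404.84 m.

ΔU = -404.8 m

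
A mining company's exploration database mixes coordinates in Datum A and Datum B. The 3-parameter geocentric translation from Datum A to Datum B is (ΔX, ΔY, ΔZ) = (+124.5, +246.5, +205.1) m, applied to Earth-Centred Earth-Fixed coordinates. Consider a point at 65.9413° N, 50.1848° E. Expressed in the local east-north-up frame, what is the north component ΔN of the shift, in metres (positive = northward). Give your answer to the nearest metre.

The local north axis is (−sin φ cos λ, −sin φ sin λ, cos φ), giving ΔN = -72.794 − 172.892 + 83.614 = -162.07 m.

ΔN = -162 m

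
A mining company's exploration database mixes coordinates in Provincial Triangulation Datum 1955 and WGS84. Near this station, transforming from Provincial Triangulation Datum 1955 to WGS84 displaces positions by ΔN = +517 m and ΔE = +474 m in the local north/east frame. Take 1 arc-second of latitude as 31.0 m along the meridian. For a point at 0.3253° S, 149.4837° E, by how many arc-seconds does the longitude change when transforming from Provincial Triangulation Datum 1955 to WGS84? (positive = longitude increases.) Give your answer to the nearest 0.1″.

Δλ = 15.3″

At latitude -0.3253°, cos φ = 0.999984.
1″ of longitude at this latitude = 31.00 × cos φ = 30.9995 m, so Δλ = 474.0 / 30.9995 = 15.291″.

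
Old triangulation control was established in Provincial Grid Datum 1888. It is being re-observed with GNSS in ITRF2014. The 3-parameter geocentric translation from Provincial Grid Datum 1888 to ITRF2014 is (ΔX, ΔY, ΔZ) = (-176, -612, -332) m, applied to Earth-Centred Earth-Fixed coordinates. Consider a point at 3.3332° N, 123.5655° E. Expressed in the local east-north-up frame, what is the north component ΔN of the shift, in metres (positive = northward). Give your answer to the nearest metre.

The local north axis is (−sin φ cos λ, −sin φ sin λ, cos φ), giving ΔN = -5.658 + 29.650 − 331.438 = -307.45 m.

ΔN = -307 m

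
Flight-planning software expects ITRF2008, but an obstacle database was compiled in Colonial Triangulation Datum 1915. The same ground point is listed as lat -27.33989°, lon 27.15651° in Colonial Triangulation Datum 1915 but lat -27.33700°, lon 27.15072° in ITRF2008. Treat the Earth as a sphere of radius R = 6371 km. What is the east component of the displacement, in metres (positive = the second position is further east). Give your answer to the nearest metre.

Δφ = -27.33700° − -27.33989° = +0.00289°; Δλ = 27.15072° − 27.15651° = -0.00579°.
1° along a meridian = πR/180 = 111195 m.
ΔN = Δφ × 111195 = 321.4 m; ΔE = Δλ × 111195 × cos(-27.33989°) = -0.00579 × 111195 × 0.888298 = -571.9 m.

ΔE = -572 m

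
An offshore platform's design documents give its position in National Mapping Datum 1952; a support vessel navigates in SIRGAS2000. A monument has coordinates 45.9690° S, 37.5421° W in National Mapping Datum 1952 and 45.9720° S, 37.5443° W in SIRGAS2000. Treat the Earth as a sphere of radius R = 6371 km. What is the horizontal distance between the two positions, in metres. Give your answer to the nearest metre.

374 m

Δφ = -45.9720° − -45.9690° = -0.0030°; Δλ = -37.5443° − -37.5421° = -0.0022°.
1° along a meridian = πR/180 = 111195 m.
ΔN = Δφ × 111195 = -333.6 m; ΔE = Δλ × 111195 × cos(-45.9690°) = -0.0022 × 111195 × 0.695047 = -170.0 m.
Distance = √(ΔE² + ΔN²) = √((-170.0)² + (-333.6)²) = 374.4 m.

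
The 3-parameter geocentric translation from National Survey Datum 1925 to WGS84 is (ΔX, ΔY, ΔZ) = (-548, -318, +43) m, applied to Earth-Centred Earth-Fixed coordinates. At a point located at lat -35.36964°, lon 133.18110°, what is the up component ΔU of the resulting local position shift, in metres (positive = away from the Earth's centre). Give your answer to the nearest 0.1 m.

ΔU = 91.8 m

At φ = -35.36964°, λ = 133.18110°: sin φ = -0.578849, cos φ = 0.815435, sin λ = 0.729194, cos λ = -0.684307.
ΔU = cos φ cos λ·ΔX + cos φ sin λ·ΔY + sin φ·ΔZ = (0.815435)(-0.684307)(-548) + (0.815435)(0.729194)(-318) + (-0.578849)(43) = 91.81 m.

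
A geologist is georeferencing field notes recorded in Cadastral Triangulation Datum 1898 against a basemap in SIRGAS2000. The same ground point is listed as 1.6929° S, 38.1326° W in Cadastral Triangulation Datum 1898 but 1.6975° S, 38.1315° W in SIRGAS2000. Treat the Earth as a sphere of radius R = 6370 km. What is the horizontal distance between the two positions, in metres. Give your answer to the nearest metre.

Δφ = -1.6975° − -1.6929° = -0.0046°; Δλ = -38.1315° − -38.1326° = +0.0011°.
1° along a meridian = πR/180 = 111177 m.
ΔN = Δφ × 111177 = -511.4 m; ΔE = Δλ × 111177 × cos(-1.6929°) = +0.0011 × 111177 × 0.999564 = 122.2 m.
Distance = √(ΔE² + ΔN²) = √(122.2² + (-511.4)²) = 525.8 m.

526 m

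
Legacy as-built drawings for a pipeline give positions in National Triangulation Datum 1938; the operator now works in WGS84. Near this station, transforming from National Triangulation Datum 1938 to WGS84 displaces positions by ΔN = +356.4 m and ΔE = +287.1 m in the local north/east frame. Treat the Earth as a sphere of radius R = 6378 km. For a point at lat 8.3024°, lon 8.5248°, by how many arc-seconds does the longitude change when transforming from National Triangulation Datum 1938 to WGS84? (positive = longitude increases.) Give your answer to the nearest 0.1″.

Δλ = 9.4″

At latitude 8.3024°, cos φ = 0.989520.
One radian of longitude at latitude φ spans R cos φ, so Δλ = ΔE / (R cos φ) = 287.1 / (6378000 × 0.989520) = 4.5491e-05 rad = 9.383″.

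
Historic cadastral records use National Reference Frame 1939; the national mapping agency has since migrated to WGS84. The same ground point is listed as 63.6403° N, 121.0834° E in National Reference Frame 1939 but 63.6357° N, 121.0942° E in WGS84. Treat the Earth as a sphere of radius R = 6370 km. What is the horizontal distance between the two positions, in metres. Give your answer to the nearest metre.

Δφ = 63.6357° − 63.6403° = -0.0046°; Δλ = 121.0942° − 121.0834° = +0.0108°.
1° along a meridian = πR/180 = 111177 m.
ΔN = Δφ × 111177 = -511.4 m; ΔE = Δλ × 111177 × cos(63.6403°) = +0.0108 × 111177 × 0.444005 = 533.1 m.
Distance = √(ΔE² + ΔN²) = √(533.1² + (-511.4)²) = 738.8 m.

739 m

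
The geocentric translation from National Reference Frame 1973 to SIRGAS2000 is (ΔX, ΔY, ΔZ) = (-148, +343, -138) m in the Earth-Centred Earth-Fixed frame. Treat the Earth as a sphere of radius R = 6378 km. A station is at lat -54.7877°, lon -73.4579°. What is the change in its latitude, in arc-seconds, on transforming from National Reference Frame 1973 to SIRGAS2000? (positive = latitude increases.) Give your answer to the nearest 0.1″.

sin φ = -0.817021, cos φ = 0.576608, sin λ = -0.958611, cos λ = 0.284720.
North component: ΔN = −sin φ cos λ·ΔX − sin φ sin λ·ΔY + cos φ·ΔZ = −(-0.817021)(0.284720)(-148) − (-0.817021)(-0.958611)(343) + (0.576608)(-138) = -382.64 m.
1° of latitude spans πR/180 = 111317 m, so Δφ = -382.64 / 111317 × 3600 = -12.375″.

Δφ = -12.4″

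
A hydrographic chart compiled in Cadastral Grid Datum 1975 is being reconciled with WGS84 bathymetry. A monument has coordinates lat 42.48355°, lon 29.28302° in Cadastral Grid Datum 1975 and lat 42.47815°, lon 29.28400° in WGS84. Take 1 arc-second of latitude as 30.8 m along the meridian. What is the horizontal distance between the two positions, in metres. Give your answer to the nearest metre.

604 m

Δφ = 42.47815° − 42.48355° = -0.00540°; Δλ = 29.28400° − 29.28302° = +0.00098°.
1° of latitude = 3600 × 30.80 = 110880 m.
ΔN = Δφ × 110880 = -598.8 m; ΔE = Δλ × 110880 × cos(42.48355°) = +0.00098 × 110880 × 0.737471 = 80.1 m.
Distance = √(ΔE² + ΔN²) = √(80.1² + (-598.8)²) = 604.1 m.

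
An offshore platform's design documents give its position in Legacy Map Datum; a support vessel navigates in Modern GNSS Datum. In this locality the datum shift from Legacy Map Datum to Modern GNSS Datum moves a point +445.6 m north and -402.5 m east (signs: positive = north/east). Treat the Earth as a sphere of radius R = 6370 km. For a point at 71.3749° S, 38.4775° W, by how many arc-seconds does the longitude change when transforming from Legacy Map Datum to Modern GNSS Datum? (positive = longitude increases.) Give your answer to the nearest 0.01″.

At latitude -71.3749°, cos φ = 0.319374.
One radian of longitude at latitude φ spans R cos φ, so Δλ = ΔE / (R cos φ) = -402.5 / (6370000 × 0.319374) = -1.9785e-04 rad = -40.809″.

Δλ = -40.81″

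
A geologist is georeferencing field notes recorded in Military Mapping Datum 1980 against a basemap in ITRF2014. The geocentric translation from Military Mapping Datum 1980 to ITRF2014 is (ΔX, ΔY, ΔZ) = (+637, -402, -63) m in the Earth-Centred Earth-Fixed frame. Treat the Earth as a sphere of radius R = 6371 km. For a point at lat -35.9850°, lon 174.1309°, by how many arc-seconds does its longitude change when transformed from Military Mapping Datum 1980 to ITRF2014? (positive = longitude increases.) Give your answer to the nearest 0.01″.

Δλ = 13.39″

sin φ = -0.587573, cos φ = 0.809171, sin λ = 0.102256, cos λ = -0.994758.
East component: ΔE = −sin λ·ΔX + cos λ·ΔY = −(0.102256)(637) + (-0.994758)(-402) = 334.76 m.
1° of latitude spans πR/180 = 111195 m; at latitude φ, 1° of longitude spans that × cos φ = 89975.7 m, so Δλ = 334.76 / 89975.7 × 3600 = 13.394″.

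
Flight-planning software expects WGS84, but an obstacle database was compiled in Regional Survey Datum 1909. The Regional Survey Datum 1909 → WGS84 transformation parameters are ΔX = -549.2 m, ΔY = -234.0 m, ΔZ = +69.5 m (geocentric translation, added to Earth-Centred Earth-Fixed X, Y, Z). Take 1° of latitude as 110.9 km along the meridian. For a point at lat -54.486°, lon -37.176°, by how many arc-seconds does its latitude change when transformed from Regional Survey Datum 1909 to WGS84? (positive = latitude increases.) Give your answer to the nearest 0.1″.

Δφ = -6.5″

sin φ = -0.813974, cos φ = 0.580902, sin λ = -0.604265, cos λ = 0.796783.
North component: ΔN = −sin φ cos λ·ΔX − sin φ sin λ·ΔY + cos φ·ΔZ = −(-0.813974)(0.796783)(-549.2) − (-0.813974)(-0.604265)(-234.0) + (0.580902)(69.5) = -200.72 m.
1° of latitude spans 110900 m, so Δφ = -200.72 / 110900 × 3600 = -6.516″.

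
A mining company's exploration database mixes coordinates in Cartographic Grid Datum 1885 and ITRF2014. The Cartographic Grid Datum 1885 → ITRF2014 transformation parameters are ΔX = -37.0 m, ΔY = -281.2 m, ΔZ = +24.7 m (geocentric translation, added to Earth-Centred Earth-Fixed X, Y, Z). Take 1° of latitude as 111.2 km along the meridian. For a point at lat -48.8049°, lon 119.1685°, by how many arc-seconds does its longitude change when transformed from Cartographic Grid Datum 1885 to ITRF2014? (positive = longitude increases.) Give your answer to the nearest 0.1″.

Δλ = 8.3″

sin φ = -0.752471, cos φ = 0.658625, sin λ = 0.873190, cos λ = -0.487380.
East component: ΔE = −sin λ·ΔX + cos λ·ΔY = −(0.873190)(-37.0) + (-0.487380)(-281.2) = 169.36 m.
1° of latitude spans 111200 m; at latitude φ, 1° of longitude spans that × cos φ = 73239.1 m, so Δλ = 169.36 / 73239.1 × 3600 = 8.325″.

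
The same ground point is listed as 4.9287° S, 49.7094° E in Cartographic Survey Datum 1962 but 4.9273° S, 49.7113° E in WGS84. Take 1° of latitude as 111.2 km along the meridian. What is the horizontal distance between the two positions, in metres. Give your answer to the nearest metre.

Δφ = -4.9273° − -4.9287° = +0.0014°; Δλ = 49.7113° − 49.7094° = +0.0019°.
ΔN = Δφ × 111200 = 155.7 m; ΔE = Δλ × 111200 × cos(-4.9287°) = +0.0019 × 111200 × 0.996302 = 210.5 m.
Distance = √(ΔE² + ΔN²) = √(210.5² + 155.7²) = 261.8 m.

262 m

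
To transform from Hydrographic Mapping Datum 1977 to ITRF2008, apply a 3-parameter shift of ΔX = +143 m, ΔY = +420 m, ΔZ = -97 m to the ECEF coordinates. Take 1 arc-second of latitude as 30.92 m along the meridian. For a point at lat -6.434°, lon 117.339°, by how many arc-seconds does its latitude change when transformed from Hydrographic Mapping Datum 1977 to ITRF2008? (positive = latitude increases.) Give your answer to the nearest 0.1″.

sin φ = -0.112059, cos φ = 0.993702, sin λ = 0.888305, cos λ = -0.459254.
North component: ΔN = −sin φ cos λ·ΔX − sin φ sin λ·ΔY + cos φ·ΔZ = −(-0.112059)(-0.459254)(143) − (-0.112059)(0.888305)(420) + (0.993702)(-97) = -61.94 m.
1° of latitude spans 3600 × 30.92 = 111312 m, so Δφ = -61.94 / 111312 × 3600 = -2.003″.

Δφ = -2.0″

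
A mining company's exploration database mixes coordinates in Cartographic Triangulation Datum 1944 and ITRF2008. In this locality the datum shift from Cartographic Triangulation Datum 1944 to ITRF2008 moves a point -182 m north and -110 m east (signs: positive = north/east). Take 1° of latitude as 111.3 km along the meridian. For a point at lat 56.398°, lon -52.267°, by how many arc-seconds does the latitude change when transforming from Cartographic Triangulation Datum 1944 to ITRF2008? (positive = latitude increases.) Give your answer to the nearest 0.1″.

1° of latitude = 111.3 km, so Δφ = -182.0 / 111300 = -0.0016352° = -5.887″.

Δφ = -5.9″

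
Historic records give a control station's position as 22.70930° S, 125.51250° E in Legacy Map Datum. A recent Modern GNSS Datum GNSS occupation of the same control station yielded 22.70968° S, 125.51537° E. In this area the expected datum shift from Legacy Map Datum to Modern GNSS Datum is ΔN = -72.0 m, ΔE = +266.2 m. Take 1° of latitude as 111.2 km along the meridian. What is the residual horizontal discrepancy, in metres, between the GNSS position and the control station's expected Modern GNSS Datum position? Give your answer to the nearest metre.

41 m

Observed coordinate differences: Δφ = -0.00038°, Δλ = +0.00287°.
Converting to metres (1° lat = 111200 m, cos φ = 0.922475): observed ΔN = -42.3 m, observed ΔE = 294.4 m.
Subtracting the expected shift leaves a residual of -42.3 − (-72.0) = 29.7 m north and 294.4 − (266.2) = 28.2 m east.
Residual distance = √(29.7² + 28.2²) = 41.0 m.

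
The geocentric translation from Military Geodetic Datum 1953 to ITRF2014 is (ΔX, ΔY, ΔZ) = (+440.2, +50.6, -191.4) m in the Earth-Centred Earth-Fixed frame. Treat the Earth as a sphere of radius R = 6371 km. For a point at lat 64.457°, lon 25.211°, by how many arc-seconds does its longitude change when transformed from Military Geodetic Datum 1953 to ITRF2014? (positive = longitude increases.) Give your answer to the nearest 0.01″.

sin φ = 0.902262, cos φ = 0.431188, sin λ = 0.425953, cos λ = 0.904745.
East component: ΔE = −sin λ·ΔX + cos λ·ΔY = −(0.425953)(440.2) + (0.904745)(50.6) = -141.72 m.
1° of latitude spans πR/180 = 111195 m; at latitude φ, 1° of longitude spans that × cos φ = 47946.0 m, so Δλ = -141.72 / 47946.0 × 3600 = -10.641″.

Δλ = -10.64″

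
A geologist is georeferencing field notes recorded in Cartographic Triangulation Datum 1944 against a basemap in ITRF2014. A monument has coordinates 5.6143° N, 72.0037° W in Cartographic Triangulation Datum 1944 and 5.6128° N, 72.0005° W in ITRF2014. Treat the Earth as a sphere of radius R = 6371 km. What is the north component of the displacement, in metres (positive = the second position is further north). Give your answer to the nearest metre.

ΔN = -167 m

Δφ = 5.6128° − 5.6143° = -0.0015°; Δλ = -72.0005° − -72.0037° = +0.0032°.
1° along a meridian = πR/180 = 111195 m.
ΔN = Δφ × 111195 = -166.8 m; ΔE = Δλ × 111195 × cos(5.6143°) = +0.0032 × 111195 × 0.995203 = 354.1 m.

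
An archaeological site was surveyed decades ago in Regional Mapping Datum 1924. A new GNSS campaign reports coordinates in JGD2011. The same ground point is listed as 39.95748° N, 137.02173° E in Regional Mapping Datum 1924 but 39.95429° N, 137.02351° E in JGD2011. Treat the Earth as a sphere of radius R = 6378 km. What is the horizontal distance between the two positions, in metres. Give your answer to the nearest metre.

386 m

Δφ = 39.95429° − 39.95748° = -0.00319°; Δλ = 137.02351° − 137.02173° = +0.00178°.
1° along a meridian = πR/180 = 111317 m.
ΔN = Δφ × 111317 = -355.1 m; ΔE = Δλ × 111317 × cos(39.95748°) = +0.00178 × 111317 × 0.766521 = 151.9 m.
Distance = √(ΔE² + ΔN²) = √(151.9² + (-355.1)²) = 386.2 m.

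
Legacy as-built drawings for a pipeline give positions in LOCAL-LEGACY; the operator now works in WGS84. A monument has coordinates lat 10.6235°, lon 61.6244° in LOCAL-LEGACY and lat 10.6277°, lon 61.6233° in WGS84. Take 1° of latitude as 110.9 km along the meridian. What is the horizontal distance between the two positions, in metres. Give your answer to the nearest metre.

Δφ = 10.6277° − 10.6235° = +0.0042°; Δλ = 61.6233° − 61.6244° = -0.0011°.
ΔN = Δφ × 110900 = 465.8 m; ΔE = Δλ × 110900 × cos(10.6235°) = -0.0011 × 110900 × 0.982860 = -119.9 m.
Distance = √(ΔE² + ΔN²) = √((-119.9)² + 465.8²) = 481.0 m.

481 m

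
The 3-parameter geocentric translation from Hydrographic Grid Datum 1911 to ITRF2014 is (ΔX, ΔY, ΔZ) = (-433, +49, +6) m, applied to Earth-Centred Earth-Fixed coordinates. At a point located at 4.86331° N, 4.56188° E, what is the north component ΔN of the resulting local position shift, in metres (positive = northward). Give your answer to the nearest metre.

ΔN = 42 m

At φ = 4.86331°, λ = 4.56188°: sin φ = 0.084779, cos φ = 0.996400, sin λ = 0.079536, cos λ = 0.996832.
ΔN = −sin φ cos λ·ΔX − sin φ sin λ·ΔY + cos φ·ΔZ = −(0.084779)(0.996832)(-433) − (0.084779)(0.079536)(49) + (0.996400)(6) = 42.24 m.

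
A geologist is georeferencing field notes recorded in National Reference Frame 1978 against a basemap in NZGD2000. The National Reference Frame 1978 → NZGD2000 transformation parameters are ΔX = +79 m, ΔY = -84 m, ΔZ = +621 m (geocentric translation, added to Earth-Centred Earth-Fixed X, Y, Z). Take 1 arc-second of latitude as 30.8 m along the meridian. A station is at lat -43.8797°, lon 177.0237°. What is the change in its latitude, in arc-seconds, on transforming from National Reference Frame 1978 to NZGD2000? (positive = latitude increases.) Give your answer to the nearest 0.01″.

sin φ = -0.693146, cos φ = 0.720797, sin λ = 0.051923, cos λ = -0.998651.
North component: ΔN = −sin φ cos λ·ΔX − sin φ sin λ·ΔY + cos φ·ΔZ = −(-0.693146)(-0.998651)(79) − (-0.693146)(0.051923)(-84) + (0.720797)(621) = 389.91 m.
1° of latitude spans 3600 × 30.80 = 110880 m, so Δφ = 389.91 / 110880 × 3600 = 12.659″.

Δφ = 12.66″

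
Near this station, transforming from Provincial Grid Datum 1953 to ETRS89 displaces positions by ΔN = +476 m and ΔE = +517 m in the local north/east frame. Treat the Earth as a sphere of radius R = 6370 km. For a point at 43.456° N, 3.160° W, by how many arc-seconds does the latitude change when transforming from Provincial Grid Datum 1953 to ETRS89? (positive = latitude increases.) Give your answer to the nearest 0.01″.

On a sphere of radius R, 1 rad of latitude = R, so Δφ = ΔN / R = 476.0 / 6370000 = 7.4725e-05 rad = 15.413″.

Δφ = 15.41″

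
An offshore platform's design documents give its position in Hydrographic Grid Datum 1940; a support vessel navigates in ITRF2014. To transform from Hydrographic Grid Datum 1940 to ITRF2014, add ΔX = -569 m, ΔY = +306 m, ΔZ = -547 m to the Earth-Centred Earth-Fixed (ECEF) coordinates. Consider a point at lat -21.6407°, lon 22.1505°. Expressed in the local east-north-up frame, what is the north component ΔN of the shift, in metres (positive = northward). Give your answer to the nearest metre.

The local north axis is (−sin φ cos λ, −sin φ sin λ, cos φ), giving ΔN = -194.352 + 42.548 − 508.445 = -660.25 m.

ΔN = -660 m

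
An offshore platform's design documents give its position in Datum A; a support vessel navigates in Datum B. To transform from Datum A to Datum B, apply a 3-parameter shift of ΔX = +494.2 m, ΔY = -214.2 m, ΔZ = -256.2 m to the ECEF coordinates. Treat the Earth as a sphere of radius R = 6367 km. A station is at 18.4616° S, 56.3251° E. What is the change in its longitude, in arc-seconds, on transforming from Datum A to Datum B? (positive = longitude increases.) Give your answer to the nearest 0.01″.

sin φ = -0.316669, cos φ = 0.948536, sin λ = 0.832197, cos λ = 0.554480.
East component: ΔE = −sin λ·ΔX + cos λ·ΔY = −(0.832197)(494.2) + (0.554480)(-214.2) = -530.04 m.
1° of latitude spans πR/180 = 111125 m; at latitude φ, 1° of longitude spans that × cos φ = 105406.2 m, so Δλ = -530.04 / 105406.2 × 3600 = -18.103″.

Δλ = -18.10″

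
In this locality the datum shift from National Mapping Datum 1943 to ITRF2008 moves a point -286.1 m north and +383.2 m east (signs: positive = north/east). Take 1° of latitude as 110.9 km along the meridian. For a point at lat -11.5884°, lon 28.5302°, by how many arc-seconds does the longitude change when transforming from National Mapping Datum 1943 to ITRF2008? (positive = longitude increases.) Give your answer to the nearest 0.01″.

At latitude -11.5884°, cos φ = 0.979616.
1° of longitude at this latitude = 110.9 × cos φ = 108.64 km, so Δλ = 383.2 / 108639.4 = 0.0035273° = 12.698″.

Δλ = 12.70″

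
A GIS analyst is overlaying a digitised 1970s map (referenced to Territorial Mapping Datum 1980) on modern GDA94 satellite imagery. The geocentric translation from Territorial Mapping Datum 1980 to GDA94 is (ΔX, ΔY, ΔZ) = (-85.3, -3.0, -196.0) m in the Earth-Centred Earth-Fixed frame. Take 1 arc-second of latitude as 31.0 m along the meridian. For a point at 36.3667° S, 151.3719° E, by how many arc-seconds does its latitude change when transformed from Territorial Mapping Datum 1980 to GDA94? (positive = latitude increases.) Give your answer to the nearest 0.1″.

Δφ = -3.7″

sin φ = -0.592951, cos φ = 0.805239, sin λ = 0.479122, cos λ = -0.877748.
North component: ΔN = −sin φ cos λ·ΔX − sin φ sin λ·ΔY + cos φ·ΔZ = −(-0.592951)(-0.877748)(-85.3) − (-0.592951)(0.479122)(-3.0) + (0.805239)(-196.0) = -114.28 m.
1° of latitude spans 3600 × 31.00 = 111600 m, so Δφ = -114.28 / 111600 × 3600 = -3.687″.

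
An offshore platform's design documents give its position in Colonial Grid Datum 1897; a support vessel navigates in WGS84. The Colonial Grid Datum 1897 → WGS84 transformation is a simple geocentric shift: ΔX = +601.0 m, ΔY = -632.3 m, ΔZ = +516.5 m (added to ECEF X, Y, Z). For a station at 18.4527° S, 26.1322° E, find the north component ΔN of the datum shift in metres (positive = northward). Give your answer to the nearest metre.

ΔN = 573 m

At φ = -18.4527°, λ = 26.1322°: sin φ = -0.316522, cos φ = 0.948585, sin λ = 0.440444, cos λ = 0.897780.
ΔN = −sin φ cos λ·ΔX − sin φ sin λ·ΔY + cos φ·ΔZ = −(-0.316522)(0.897780)(601.0) − (-0.316522)(0.440444)(-632.3) + (0.948585)(516.5) = 572.58 m.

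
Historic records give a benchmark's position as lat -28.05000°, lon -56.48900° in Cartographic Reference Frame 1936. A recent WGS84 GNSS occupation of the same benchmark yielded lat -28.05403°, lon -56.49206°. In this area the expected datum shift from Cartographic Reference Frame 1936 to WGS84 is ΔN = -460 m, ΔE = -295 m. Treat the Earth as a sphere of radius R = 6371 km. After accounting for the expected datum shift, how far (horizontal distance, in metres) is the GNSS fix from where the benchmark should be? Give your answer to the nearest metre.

13 m

Observed coordinate differences: Δφ = -0.00403°, Δλ = -0.00306°.
Converting to metres (1° lat = 111195 m, cos φ = 0.882538): observed ΔN = -448.1 m, observed ΔE = -300.3 m.
Subtracting the expected shift leaves a residual of -448.1 − (-460) = 11.9 m north and -300.3 − (-295) = -5.3 m east.
Residual distance = √(11.9² + (-5.3)²) = 13.0 m.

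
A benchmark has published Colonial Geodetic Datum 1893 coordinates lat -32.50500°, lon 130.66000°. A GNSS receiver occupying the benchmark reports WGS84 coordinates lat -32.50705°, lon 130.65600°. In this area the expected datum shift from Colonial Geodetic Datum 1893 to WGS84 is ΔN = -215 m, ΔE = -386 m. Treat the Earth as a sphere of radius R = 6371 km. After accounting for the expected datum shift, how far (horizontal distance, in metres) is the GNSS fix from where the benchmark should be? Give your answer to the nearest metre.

17 m

Observed coordinate differences: Δφ = -0.00205°, Δλ = -0.00400°.
Converting to metres (1° lat = 111195 m, cos φ = 0.843345): observed ΔN = -227.9 m, observed ΔE = -375.1 m.
Subtracting the expected shift leaves a residual of -227.9 − (-215) = -12.9 m north and -375.1 − (-386) = 10.9 m east.
Residual distance = √((-12.9)² + 10.9²) = 16.9 m.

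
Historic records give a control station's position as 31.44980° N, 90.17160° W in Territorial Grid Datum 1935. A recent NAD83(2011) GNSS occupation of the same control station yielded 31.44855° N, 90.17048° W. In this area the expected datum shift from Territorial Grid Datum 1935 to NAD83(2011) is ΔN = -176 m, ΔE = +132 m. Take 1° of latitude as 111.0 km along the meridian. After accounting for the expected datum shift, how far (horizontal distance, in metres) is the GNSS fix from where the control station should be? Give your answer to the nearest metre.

Observed coordinate differences: Δφ = -0.00125°, Δλ = +0.00112°.
Converting to metres (1° lat = 111000 m, cos φ = 0.853098): observed ΔN = -138.7 m, observed ΔE = 106.1 m.
Subtracting the expected shift leaves a residual of -138.7 − (-176) = 37.3 m north and 106.1 − (132) = -25.9 m east.
Residual distance = √(37.3² + (-25.9)²) = 45.4 m.

45 m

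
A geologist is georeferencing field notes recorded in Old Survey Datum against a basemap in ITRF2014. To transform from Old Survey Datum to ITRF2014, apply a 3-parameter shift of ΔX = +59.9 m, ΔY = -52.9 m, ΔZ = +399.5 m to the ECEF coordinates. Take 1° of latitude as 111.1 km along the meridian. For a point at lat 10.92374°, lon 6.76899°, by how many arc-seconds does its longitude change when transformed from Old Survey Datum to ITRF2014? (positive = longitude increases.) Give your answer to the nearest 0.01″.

Δλ = -1.97″

sin φ = 0.189502, cos φ = 0.981880, sin λ = 0.117867, cos λ = 0.993029.
East component: ΔE = −sin λ·ΔX + cos λ·ΔY = −(0.117867)(59.9) + (0.993029)(-52.9) = -59.59 m.
1° of latitude spans 111100 m; at latitude φ, 1° of longitude spans that × cos φ = 109086.9 m, so Δλ = -59.59 / 109086.9 × 3600 = -1.967″.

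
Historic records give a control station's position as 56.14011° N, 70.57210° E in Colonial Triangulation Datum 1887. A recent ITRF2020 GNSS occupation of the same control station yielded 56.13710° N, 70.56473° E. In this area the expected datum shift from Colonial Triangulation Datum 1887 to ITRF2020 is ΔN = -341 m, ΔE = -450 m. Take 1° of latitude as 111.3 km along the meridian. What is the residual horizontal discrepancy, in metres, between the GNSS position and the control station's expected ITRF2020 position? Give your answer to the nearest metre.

9 m

Observed coordinate differences: Δφ = -0.00301°, Δλ = -0.00737°.
Converting to metres (1° lat = 111300 m, cos φ = 0.557164): observed ΔN = -335.0 m, observed ΔE = -457.0 m.
Subtracting the expected shift leaves a residual of -335.0 − (-341) = 6.0 m north and -457.0 − (-450) = -7.0 m east.
Residual distance = √(6.0² + (-7.0)²) = 9.2 m.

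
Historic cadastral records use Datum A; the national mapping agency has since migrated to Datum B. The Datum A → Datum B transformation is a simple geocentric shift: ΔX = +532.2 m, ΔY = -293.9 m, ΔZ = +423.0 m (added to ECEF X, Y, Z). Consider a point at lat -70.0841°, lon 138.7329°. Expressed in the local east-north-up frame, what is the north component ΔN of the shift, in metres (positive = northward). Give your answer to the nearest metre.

ΔN = -414 m

The local north axis is (−sin φ cos λ, −sin φ sin λ, cos φ), giving ΔN = -376.100 − 182.254 + 144.091 = -414.26 m.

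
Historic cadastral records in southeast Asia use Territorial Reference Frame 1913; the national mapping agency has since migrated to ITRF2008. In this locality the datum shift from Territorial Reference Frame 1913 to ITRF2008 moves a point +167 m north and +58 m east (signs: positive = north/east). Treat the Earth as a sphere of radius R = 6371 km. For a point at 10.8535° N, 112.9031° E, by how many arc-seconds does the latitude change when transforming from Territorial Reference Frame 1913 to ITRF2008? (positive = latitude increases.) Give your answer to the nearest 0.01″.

Δφ = 5.41″

On a sphere of radius R, 1 rad of latitude = R, so Δφ = ΔN / R = 167.0 / 6371000 = 2.6213e-05 rad = 5.407″.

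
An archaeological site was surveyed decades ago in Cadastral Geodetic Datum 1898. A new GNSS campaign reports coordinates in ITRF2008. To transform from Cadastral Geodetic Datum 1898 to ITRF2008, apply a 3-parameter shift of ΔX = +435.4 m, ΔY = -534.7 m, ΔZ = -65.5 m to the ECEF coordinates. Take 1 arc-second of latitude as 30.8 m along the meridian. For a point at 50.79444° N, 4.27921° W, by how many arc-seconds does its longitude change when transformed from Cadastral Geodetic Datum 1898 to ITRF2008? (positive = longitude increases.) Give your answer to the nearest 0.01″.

Δλ = -25.72″

sin φ = 0.774883, cos φ = 0.632105, sin λ = -0.074617, cos λ = 0.997212.
East component: ΔE = −sin λ·ΔX + cos λ·ΔY = −(-0.074617)(435.4) + (0.997212)(-534.7) = -500.72 m.
1° of latitude spans 3600 × 30.80 = 110880 m; at latitude φ, 1° of longitude spans that × cos φ = 70087.7 m, so Δλ = -500.72 / 70087.7 × 3600 = -25.719″.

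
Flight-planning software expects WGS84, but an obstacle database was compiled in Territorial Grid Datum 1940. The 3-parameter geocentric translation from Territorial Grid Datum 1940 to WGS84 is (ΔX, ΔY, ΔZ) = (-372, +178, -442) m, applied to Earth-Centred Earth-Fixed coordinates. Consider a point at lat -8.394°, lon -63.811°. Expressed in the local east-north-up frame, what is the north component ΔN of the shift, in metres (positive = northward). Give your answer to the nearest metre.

The local north axis is (−sin φ cos λ, −sin φ sin λ, cos φ), giving ΔN = -23.966 − 23.317 − 437.265 = -484.55 m.

ΔN = -485 m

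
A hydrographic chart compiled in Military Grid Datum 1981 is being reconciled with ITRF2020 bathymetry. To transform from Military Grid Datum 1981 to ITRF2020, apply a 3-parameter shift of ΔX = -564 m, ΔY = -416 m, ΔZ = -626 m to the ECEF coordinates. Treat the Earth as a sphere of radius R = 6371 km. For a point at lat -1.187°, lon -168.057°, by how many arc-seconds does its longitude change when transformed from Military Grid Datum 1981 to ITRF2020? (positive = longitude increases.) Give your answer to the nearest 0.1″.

sin φ = -0.020716, cos φ = 0.999785, sin λ = -0.206938, cos λ = -0.978354.
East component: ΔE = −sin λ·ΔX + cos λ·ΔY = −(-0.206938)(-564) + (-0.978354)(-416) = 290.28 m.
1° of latitude spans πR/180 = 111195 m; at latitude φ, 1° of longitude spans that × cos φ = 111171.1 m, so Δλ = 290.28 / 111171.1 × 3600 = 9.400″.

Δλ = 9.4″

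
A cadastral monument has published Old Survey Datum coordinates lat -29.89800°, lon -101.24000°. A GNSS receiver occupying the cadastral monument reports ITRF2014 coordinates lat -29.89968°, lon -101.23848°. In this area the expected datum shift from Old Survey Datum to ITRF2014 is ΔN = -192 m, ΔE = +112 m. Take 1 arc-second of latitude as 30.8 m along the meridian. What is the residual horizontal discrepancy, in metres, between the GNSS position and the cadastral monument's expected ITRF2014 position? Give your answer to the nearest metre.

Observed coordinate differences: Δφ = -0.00168°, Δλ = +0.00152°.
Converting to metres (1° lat = 110880 m, cos φ = 0.866914): observed ΔN = -186.3 m, observed ΔE = 146.1 m.
Subtracting the expected shift leaves a residual of -186.3 − (-192) = 5.7 m north and 146.1 − (112) = 34.1 m east.
Residual distance = √(5.7² + 34.1²) = 34.6 m.

35 m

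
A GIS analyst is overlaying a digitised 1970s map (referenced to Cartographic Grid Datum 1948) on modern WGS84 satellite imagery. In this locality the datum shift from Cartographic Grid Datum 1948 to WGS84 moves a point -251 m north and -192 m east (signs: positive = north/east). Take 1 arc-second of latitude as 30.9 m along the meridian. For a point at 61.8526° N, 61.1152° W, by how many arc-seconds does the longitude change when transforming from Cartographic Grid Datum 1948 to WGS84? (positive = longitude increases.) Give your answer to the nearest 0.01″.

Δλ = -13.17″

At latitude 61.8526°, cos φ = 0.471741.
1″ of longitude at this latitude = 30.90 × cos φ = 14.5768 m, so Δλ = -192.0 / 14.5768 = -13.172″.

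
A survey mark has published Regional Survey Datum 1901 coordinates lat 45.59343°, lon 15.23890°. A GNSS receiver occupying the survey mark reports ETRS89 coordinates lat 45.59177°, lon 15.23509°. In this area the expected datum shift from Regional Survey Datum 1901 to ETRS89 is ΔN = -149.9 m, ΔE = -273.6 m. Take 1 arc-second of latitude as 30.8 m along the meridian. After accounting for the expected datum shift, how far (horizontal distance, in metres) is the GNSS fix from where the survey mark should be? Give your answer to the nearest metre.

41 m

Observed coordinate differences: Δφ = -0.00166°, Δλ = -0.00381°.
Converting to metres (1° lat = 110880 m, cos φ = 0.699745): observed ΔN = -184.1 m, observed ΔE = -295.6 m.
Subtracting the expected shift leaves a residual of -184.1 − (-149.9) = -34.2 m north and -295.6 − (-273.6) = -22.0 m east.
Residual distance = √((-34.2)² + (-22.0)²) = 40.6 m.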